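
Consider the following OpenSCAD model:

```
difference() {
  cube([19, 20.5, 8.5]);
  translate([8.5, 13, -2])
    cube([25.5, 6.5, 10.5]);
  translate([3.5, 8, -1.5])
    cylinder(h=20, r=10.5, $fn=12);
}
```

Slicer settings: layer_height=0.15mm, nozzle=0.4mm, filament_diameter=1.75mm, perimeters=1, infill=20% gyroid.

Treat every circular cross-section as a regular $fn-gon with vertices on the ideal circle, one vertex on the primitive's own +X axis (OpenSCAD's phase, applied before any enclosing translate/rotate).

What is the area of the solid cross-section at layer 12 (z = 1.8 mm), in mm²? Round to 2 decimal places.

At z = 1.8 mm: the cube is present — its section is the full 19×20.5 rectangle (area 389.50 mm²); the cube at (8.5, 13) (footprint 25.5×6.5) is included at this height (area 165.75 mm²); the r=10.5 cylinder at (3.5, 8) gives a regular 12-gon of circumradius 10.5 (constant along its height) (area = (12/2)·10.500²·sin(360°/12) = 330.75 mm²); Subtracting the remaining from the first: starting from the 19×20.5 cube (389.50 mm²), the 25.5×6.5 cube at (8.5, 13) partially overlaps it — only the 68.25 mm² overlap (of its 165.75 mm²) is removed, clipping the outline; the r=10.5 cylinder at (3.5, 8) partially overlaps it — only the 209.07 mm² overlap (of its 330.75 mm²) is removed, clipping the outline — area = 112.18 mm². Overall, the cross-section has 2 separate islands. Net area = 112.18 mm².

112.18 mm²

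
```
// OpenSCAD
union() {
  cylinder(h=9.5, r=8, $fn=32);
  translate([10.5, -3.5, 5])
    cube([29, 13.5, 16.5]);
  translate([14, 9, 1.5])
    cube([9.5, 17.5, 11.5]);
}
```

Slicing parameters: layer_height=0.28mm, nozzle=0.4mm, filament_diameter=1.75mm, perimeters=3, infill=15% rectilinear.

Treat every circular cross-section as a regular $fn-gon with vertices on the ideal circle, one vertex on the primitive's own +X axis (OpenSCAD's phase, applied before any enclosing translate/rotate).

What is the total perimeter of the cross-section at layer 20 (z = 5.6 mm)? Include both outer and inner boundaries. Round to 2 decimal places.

At z = 5.6 mm: the r=8 cylinder contributes a regular 32-gon of circumradius 8 (perimeter = 2·32·8.000·sin(180°/32) = 50.18 mm); the cube at (10.5, -3.5) (footprint 29×13.5) is included at this height (perimeter 85.00 mm); the cube at (14, 9) (footprint 9.5×17.5) is included at this height (perimeter 54.00 mm); Combining (union): the regions partially overlap (shared area 9.50 mm²), so the edge portions inside another operand are dropped and the merged outline is re-measured after clipping — boundary = 168.18 mm. Overall, the cross-section has 2 separate islands. Total boundary length (outer) = 168.18 mm.

168.18 mm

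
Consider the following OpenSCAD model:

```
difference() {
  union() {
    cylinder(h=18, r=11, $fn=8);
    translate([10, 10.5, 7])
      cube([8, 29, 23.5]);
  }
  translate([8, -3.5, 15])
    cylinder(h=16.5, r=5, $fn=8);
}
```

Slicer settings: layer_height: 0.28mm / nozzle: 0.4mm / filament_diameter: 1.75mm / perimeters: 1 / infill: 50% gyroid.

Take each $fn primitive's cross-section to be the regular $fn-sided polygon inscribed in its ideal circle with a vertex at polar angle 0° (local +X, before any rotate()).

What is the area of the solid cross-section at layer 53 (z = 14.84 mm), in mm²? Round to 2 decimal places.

At z = 14.84 mm: the cylinder: section is a regular 8-gon, circumradius r=11 (area = (8/2)·11.000²·sin(360°/8) = 342.24 mm²); the 8×29 cube at (10, 10.5) contributes its full rectangle (area 232.00 mm²); Combining (union): the 2 present regions are separate (no shared area or edge), so areas and boundary lengths simply add and each stays a separate island — area = 574.24 mm²; the cylinder at (8, -3.5) does not reach this height (z outside [15, 31.5]); Taking the first minus the rest: none of the subtracted shapes is present at this height, so the result so far is unchanged — area = 574.24 mm². Overall, the cross-section has 2 separate islands. Net area = 574.24 mm².

574.24 mm²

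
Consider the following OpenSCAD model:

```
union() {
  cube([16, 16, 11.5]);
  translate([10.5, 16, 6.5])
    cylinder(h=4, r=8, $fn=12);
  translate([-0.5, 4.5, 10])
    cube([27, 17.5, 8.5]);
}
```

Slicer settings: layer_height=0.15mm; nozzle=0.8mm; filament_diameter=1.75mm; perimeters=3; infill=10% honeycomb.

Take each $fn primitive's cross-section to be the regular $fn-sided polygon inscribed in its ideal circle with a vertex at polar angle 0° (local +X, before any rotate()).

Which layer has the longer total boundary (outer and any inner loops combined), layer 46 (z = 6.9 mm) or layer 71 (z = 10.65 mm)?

Layer 46 (z = 6.9): the cube is present — its section is the full 16×16 rectangle (perimeter 64.00 mm); the cylinder at (10.5, 16): section is a regular 12-gon, circumradius r=8 (perimeter = 2·12·8.000·sin(180°/12) = 49.69 mm); the cube at (-0.5, 4.5) is not intersected at this z (z outside [10, 18.5]); Merging all regions: the regions partially overlap (shared area 87.12 mm²), so the edge portions inside another operand are dropped and the merged outline is re-measured after clipping — boundary = 76.08 mm. So its perimeter = 76.08 mm. Layer 71 (z = 10.65): the 16×16 cube contributes its full rectangle (perimeter 64.00 mm); the cylinder at (10.5, 16) is absent (z outside [6.5, 10.5]); the 27×17.5 cube at (-0.5, 4.5) contributes its full rectangle (perimeter 89.00 mm); Merging all regions: the regions partially overlap (shared area 184.00 mm²), so the edge portions inside another operand are dropped and the merged outline is re-measured after clipping — boundary = 98.00 mm. So its perimeter = 98.00 mm. Layer 71 is larger (98.00 vs 76.08 mm).

layer 71 (z = 10.65 mm)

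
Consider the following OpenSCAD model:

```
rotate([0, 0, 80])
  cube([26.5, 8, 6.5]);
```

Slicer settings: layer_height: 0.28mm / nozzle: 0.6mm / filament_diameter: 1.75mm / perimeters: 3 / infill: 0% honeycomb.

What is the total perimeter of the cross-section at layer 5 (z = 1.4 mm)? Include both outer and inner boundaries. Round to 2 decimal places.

At z = 1.4 mm: the cube is present — its section is the full 26.5×8 rectangle (perimeter 69.00 mm); (rotated 80° about Z; rotation is an isometry so areas/perimeters/island counts are preserved). Overall, the cross-section is a single solid region. Total boundary length (outer) = 69.00 mm.

69.00 mm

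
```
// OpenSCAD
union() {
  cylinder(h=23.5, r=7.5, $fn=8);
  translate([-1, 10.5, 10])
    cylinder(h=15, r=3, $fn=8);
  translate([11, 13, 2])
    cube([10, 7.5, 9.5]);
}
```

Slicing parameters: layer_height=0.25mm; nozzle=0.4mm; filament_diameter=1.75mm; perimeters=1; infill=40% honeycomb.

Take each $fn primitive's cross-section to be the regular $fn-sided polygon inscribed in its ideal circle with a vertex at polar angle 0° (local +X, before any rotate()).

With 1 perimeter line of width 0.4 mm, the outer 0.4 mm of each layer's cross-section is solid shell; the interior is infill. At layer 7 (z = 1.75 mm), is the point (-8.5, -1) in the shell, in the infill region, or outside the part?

outside

At z = 1.75 mm: the r=7.5 cylinder gives a regular 8-gon of circumradius 7.5 (constant along its height); the cylinder at (-1, 10.5) is absent (z outside [10, 25]); the cube at (11, 13) does not reach this height (z outside [2, 11.5]); Combining (union): only the r=7.5 cylinder is present, so the union is just that shape — 1 connected region. Overall, the cross-section is a single solid region. The nearest boundary edge runs (-7.50, 0.00)→(-5.30, -5.30); distance from the point to it = 1.31 mm. The point is not inside any of the regions above, so it lies outside the cross-section (1.31 mm from the nearest boundary).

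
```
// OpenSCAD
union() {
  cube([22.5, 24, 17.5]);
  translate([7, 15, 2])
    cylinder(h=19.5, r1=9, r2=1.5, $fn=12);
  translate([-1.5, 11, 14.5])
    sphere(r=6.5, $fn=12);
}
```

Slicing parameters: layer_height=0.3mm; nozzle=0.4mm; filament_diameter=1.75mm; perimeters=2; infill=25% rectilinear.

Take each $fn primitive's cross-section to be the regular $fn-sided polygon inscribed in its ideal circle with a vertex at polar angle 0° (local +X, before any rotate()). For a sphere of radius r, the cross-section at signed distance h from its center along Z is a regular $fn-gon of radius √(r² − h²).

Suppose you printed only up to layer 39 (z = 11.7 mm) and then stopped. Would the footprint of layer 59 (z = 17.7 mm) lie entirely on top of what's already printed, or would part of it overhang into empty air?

Compare the two slices. At z = 11.7: the cube (footprint 22.5×24) is included at this height (area 540.00 mm²); the cone at (7, 15): at t=0.497 of its height the radius interpolates to r₁+(r₂−r₁)t = 5.269, giving a regular 12-gon of that circumradius (area = (12/2)·5.269²·sin(360°/12) = 83.29 mm²); the r=6.5 sphere at (-1.5, 11) contributes a regular 12-gon of circumradius √(6.5²−2.8²) = 5.866 (area = (12/2)·5.866²·sin(360°/12) = 103.23 mm²); Combining (union): the regions partially overlap — summed areas 726.52 mm² minus the doubly-counted overlap 117.91 mm² gives 608.61 mm² — area = 608.61 mm². At z = 17.7: the cube is not intersected at this z (z outside [0, 17.5]); the cone at (7, 15) contributes a regular 12-gon of circumradius 2.962 (interpolated between r1=9 and r2=1.5 at t=0.805) (area = (12/2)·2.962²·sin(360°/12) = 26.31 mm²); the sphere at (-1.5, 11): section is a regular 12-gon, circumradius = √(r²−h²) = √(6.5²−3.2²) = 5.658 (area = (12/2)·5.658²·sin(360°/12) = 96.03 mm²); Merging all regions: the 2 present regions are separate (no shared area or edge), so areas and boundary lengths simply add and each stays a separate island — area = 122.34 mm². Checking containment: the cross-section at z = 17.7 is a subset of the cross-section at z = 11.7.

entirely on top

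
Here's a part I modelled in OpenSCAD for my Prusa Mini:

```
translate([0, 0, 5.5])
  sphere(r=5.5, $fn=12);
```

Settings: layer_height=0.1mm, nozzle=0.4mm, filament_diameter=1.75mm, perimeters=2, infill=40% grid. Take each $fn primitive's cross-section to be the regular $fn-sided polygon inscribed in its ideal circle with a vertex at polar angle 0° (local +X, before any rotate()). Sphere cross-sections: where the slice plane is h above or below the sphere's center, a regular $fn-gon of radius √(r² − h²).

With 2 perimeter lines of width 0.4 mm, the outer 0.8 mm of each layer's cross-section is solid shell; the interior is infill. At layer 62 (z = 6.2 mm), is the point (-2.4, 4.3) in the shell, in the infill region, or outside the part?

shell

At z = 6.2 mm: the r=5.5 sphere slices to a regular 12-gon of circumradius 5.455 (√(r²−h²) with h=0.7 from center). Overall, the cross-section is a single solid region. The nearest boundary edge runs (0.00, 5.46)→(-2.73, 4.72); distance from the point to it = 0.49 mm. The point is inside the cross-section, 0.49 mm from the nearest boundary — within the 0.8 mm shell band (2 × 0.4).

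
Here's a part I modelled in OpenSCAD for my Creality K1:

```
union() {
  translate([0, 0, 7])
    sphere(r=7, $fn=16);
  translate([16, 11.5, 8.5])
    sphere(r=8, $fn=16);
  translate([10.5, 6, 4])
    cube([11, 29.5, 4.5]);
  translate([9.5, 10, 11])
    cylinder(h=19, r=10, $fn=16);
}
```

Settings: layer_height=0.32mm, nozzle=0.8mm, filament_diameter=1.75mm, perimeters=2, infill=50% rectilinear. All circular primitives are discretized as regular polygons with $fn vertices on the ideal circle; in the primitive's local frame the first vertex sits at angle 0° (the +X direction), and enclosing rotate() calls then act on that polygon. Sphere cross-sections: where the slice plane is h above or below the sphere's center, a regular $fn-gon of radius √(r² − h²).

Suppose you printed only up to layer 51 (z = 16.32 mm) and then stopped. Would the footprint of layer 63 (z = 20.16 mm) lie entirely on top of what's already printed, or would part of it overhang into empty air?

entirely on top

Compare the two slices. At z = 16.32: the sphere does not reach this height (|z−center|=9.320 > r=7); the sphere at (16, 11.5): section is a regular 16-gon, circumradius = √(r²−h²) = √(8²−7.82²) = 1.687 (area = (16/2)·1.687²·sin(360°/16) = 8.72 mm²); the cube at (10.5, 6) is not intersected at this z (z outside [4, 8.5]); the r=10 cylinder at (9.5, 10) gives a regular 16-gon of circumradius 10 (constant along its height) (area = (16/2)·10.000²·sin(360°/16) = 306.15 mm²); Merging all regions: the r=8 sphere at (16, 11.5) lies entirely inside the r=10 cylinder at (9.5, 10), so the union is just the r=10 cylinder at (9.5, 10) — area = 306.15 mm². At z = 20.16: the sphere does not reach this height (|z−center|=13.160 > r=7); the sphere at (16, 11.5) is absent (|z−center|=11.660 > r=8); the cube at (10.5, 6) does not reach this height (z outside [4, 8.5]); the r=10 cylinder at (9.5, 10) contributes a regular 16-gon of circumradius 10 (area = (16/2)·10.000²·sin(360°/16) = 306.15 mm²); Taking the union: only the r=10 cylinder at (9.5, 10) is present, so the union is just that shape — area = 306.15 mm². Checking containment: the cross-section at z = 20.16 is a subset of the cross-section at z = 16.32.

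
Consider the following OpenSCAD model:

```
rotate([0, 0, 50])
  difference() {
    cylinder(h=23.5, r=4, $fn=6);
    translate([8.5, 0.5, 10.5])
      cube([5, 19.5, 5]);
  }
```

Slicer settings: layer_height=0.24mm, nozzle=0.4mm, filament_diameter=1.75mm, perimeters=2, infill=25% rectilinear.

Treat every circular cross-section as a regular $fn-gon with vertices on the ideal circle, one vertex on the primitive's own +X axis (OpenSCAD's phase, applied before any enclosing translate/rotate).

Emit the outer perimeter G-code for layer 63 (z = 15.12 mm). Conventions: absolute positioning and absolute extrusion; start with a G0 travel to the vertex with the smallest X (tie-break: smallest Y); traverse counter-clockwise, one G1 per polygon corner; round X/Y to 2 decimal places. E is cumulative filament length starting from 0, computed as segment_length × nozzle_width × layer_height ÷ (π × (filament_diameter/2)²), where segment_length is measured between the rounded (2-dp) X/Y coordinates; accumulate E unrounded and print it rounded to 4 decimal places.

At z = 15.12 mm: the r=4 cylinder gives a regular 6-gon of circumradius 4 (constant along its height); the cube at (8.5, 0.5) is present — its section is the full 5×19.5 rectangle; Taking the first minus the rest: starting from the r=4 cylinder, the 5×19.5 cube at (8.5, 0.5) misses the remaining region (no effect) — 1 connected region; (whole slice rotated 50° about Z — lengths, areas and connectivity unchanged). The outline is a single polygon with 6 vertices. Extrusion per mm of travel: 0.4 × 0.24 / (π × 0.875²) = 0.039912. Accumulating E over each segment gives final E = 0.9577.

G0 X-3.94 Y0.69 Z15.12
G1 X-2.57 Y-3.06 E0.1593
G1 X1.37 Y-3.76 E0.3191
G1 X3.94 Y-0.69 E0.4789
G1 X2.57 Y3.06 E0.6382
G1 X-1.37 Y3.76 E0.7979
G1 X-3.94 Y0.69 E0.9577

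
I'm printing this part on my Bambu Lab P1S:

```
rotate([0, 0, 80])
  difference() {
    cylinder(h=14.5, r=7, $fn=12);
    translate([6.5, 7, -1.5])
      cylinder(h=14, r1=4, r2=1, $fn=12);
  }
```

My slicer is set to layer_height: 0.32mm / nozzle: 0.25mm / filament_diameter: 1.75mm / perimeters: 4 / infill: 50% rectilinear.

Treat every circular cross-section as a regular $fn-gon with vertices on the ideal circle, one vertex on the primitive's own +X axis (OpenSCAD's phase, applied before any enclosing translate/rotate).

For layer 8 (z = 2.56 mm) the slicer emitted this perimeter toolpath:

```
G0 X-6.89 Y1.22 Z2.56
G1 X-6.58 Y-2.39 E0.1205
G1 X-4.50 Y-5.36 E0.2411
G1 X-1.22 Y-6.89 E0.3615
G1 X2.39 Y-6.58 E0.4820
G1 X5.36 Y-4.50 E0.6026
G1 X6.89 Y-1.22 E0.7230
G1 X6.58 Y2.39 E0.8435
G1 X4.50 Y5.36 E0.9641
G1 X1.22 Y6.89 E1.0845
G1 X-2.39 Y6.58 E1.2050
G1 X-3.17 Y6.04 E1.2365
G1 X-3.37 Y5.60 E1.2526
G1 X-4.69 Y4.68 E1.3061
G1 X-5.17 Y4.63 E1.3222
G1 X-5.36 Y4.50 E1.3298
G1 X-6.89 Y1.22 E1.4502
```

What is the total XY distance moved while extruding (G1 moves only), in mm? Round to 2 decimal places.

43.60 mm

Sum the Euclidean lengths of each G1 segment: total = 43.60 mm.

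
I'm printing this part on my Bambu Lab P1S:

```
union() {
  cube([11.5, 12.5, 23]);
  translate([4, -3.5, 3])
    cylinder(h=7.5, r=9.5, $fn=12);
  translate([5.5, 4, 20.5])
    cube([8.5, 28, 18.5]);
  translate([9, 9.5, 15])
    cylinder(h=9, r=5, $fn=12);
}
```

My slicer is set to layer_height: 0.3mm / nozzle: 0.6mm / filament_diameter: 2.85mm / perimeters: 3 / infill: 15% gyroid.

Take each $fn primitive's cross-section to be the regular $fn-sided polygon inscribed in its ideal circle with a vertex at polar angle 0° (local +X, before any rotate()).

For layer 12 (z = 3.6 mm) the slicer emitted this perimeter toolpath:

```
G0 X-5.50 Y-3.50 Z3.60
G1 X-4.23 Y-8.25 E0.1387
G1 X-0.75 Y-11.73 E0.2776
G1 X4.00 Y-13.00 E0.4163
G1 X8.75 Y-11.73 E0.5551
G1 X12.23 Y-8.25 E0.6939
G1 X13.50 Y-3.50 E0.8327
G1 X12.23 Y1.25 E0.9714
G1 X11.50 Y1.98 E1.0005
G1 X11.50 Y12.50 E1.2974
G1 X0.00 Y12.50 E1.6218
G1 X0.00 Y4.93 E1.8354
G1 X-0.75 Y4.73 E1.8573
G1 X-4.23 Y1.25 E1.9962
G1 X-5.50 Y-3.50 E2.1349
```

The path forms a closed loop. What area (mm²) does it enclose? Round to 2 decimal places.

Apply the shoelace formula to the sequence of (X, Y) vertices; enclosed area = 358.02 mm².

358.02 mm²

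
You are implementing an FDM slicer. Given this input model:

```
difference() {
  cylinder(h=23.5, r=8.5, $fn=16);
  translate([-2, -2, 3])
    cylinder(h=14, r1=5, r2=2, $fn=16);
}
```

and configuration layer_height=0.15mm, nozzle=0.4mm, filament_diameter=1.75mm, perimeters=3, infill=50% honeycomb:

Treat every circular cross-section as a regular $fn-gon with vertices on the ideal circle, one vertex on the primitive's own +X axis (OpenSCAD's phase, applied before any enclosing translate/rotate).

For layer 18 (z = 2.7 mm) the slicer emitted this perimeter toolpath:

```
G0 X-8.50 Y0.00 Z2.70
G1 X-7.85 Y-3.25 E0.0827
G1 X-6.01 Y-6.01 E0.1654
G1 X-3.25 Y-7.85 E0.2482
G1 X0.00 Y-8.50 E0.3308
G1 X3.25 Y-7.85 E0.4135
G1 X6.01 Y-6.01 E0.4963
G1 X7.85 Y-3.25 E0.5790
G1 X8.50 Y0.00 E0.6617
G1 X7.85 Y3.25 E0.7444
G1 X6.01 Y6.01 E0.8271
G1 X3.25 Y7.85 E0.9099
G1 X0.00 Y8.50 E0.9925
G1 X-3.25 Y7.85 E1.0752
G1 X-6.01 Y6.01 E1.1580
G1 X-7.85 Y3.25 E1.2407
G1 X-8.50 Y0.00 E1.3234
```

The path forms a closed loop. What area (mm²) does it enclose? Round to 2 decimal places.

221.08 mm²

Apply the shoelace formula to the sequence of (X, Y) vertices; enclosed area = 221.08 mm².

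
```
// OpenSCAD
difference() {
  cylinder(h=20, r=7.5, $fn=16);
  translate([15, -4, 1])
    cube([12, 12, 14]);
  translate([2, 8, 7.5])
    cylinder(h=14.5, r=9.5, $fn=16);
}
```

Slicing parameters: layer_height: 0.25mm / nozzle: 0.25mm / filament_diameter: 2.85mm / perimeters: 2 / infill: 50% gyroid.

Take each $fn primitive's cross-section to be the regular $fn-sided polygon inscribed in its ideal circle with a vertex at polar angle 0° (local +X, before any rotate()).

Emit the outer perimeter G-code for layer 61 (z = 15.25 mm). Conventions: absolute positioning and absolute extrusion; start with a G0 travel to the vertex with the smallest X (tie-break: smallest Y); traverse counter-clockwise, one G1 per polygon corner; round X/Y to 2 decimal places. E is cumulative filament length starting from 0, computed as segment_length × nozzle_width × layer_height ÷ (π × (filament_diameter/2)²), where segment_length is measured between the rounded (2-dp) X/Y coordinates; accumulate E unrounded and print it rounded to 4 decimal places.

G0 X-7.50 Y0.00 Z15.25
G1 X-6.93 Y-2.87 E0.0287
G1 X-5.30 Y-5.30 E0.0573
G1 X-2.87 Y-6.93 E0.0860
G1 X0.00 Y-7.50 E0.1147
G1 X2.87 Y-6.93 E0.1433
G1 X5.30 Y-5.30 E0.1720
G1 X6.93 Y-2.87 E0.2007
G1 X7.50 Y0.00 E0.2293
G1 X7.42 Y0.41 E0.2334
G1 X5.64 Y-0.78 E0.2544
G1 X2.00 Y-1.50 E0.2908
G1 X-1.64 Y-0.78 E0.3271
G1 X-4.72 Y1.28 E0.3634
G1 X-6.35 Y3.73 E0.3922
G1 X-6.93 Y2.87 E0.4024
G1 X-7.50 Y0.00 E0.4311

At z = 15.25 mm: the r=7.5 cylinder gives a regular 16-gon of circumradius 7.5 (constant along its height); the cube at (15, -4) is absent (z outside [1, 15]); the r=9.5 cylinder at (2, 8) gives a regular 16-gon of circumradius 9.5 (constant along its height); Subtracting the remaining from the first: starting from the r=7.5 cylinder, the r=9.5 cylinder at (2, 8) partially overlaps it — only the 87.09 mm² overlap (of its 276.30 mm²) is removed, clipping the outline — 1 connected region. The outline is a single polygon with 16 vertices. Extrusion per mm of travel: 0.25 × 0.25 / (π × 1.425²) = 0.009797. Accumulating E over each segment gives final E = 0.4311.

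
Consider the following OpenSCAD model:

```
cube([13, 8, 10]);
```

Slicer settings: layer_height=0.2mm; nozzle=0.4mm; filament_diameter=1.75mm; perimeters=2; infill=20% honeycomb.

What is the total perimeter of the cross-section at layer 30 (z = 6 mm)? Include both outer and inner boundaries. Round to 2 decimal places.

At z = 6 mm: the 13×8 cube contributes its full rectangle (perimeter 42.00 mm). Overall, the cross-section is a single solid region. Total boundary length (outer) = 42.00 mm.

42.00 mm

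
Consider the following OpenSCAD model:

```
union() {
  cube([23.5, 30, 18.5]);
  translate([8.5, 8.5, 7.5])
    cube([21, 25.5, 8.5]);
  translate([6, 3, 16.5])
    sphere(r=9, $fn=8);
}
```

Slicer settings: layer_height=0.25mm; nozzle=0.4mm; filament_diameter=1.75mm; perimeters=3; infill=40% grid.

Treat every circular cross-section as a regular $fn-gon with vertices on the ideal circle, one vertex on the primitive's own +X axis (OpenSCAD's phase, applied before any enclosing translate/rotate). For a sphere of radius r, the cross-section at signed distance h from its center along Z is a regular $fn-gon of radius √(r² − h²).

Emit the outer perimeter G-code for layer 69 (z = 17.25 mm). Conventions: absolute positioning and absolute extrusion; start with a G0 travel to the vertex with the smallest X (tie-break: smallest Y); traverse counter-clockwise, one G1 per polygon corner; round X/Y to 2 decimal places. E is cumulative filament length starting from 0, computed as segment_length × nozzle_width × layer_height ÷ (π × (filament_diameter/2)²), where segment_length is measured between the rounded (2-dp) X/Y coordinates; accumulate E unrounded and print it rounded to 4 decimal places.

At z = 17.25 mm: the cube is present — its section is the full 23.5×30 rectangle; the cube at (8.5, 8.5) does not reach this height (z outside [7.5, 16]); the r=9 sphere at (6, 3) contributes a regular 8-gon of circumradius √(9²−0.75²) = 8.969; Merging all regions: the regions partially overlap (shared area 146.28 mm²), so overlapping operands fuse into one piece — 1 connected region. The outline is a single polygon with 10 vertices. Extrusion per mm of travel: 0.4 × 0.25 / (π × 0.875²) = 0.041575. Accumulating E over each segment gives final E = 4.7907.

G0 X-2.97 Y3.00 Z17.25
G1 X-0.34 Y-3.34 E0.2854
G1 X6.00 Y-5.97 E0.5707
G1 X12.34 Y-3.34 E0.8561
G1 X13.73 Y0.00 E1.0065
G1 X23.50 Y0.00 E1.4127
G1 X23.50 Y30.00 E2.6599
G1 X0.00 Y30.00 E3.6370
G1 X0.00 Y9.48 E4.4901
G1 X-0.34 Y9.34 E4.5054
G1 X-2.97 Y3.00 E4.7907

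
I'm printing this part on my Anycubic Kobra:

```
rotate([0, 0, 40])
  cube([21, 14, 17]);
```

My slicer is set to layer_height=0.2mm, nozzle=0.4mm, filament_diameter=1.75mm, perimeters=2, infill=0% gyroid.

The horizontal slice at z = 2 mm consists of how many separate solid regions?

At z = 2 mm: the 21×14 cube contributes its full rectangle; (rotated 40° about Z; rotation is an isometry so areas/perimeters/island counts are preserved). The result has 1 disconnected region.

1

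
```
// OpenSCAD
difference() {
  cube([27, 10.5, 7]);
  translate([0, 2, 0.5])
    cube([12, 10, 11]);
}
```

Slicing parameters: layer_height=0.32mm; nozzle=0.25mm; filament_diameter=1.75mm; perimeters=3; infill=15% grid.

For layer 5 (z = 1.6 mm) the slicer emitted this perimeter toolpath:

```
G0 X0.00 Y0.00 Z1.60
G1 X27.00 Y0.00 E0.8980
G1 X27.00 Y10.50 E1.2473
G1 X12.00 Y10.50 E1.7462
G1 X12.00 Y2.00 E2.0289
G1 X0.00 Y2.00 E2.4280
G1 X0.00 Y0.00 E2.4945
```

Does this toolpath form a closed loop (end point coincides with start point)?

yes

Start point (G0): (0.00, 0.00). End point (last G1): the path returns to the start — closed.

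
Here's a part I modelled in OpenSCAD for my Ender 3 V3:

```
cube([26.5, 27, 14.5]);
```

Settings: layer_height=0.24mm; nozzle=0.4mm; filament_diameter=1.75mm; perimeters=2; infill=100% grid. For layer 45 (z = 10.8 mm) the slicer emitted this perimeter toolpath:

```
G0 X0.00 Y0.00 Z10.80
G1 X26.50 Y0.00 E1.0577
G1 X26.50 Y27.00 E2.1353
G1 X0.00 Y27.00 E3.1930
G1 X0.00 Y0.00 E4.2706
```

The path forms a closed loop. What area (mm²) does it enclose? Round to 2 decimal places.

715.50 mm²

Apply the shoelace formula to the sequence of (X, Y) vertices; enclosed area = 715.50 mm².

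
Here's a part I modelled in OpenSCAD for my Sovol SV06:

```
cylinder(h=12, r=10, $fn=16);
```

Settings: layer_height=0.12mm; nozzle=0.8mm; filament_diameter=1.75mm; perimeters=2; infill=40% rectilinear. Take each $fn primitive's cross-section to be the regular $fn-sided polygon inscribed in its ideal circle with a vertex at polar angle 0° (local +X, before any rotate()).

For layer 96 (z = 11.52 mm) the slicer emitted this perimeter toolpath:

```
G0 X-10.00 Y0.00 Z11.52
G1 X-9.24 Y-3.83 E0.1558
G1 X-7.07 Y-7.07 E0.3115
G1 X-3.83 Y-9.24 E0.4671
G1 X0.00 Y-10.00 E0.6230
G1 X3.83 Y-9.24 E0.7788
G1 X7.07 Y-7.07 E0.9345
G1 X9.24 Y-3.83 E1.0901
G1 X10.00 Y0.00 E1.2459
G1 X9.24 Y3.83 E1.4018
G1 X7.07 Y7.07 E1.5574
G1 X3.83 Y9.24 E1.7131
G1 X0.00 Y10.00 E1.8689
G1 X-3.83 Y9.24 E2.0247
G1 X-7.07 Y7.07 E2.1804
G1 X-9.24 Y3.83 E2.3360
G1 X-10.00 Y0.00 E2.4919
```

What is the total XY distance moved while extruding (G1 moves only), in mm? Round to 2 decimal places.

Sum the Euclidean lengths of each G1 segment: total = 62.43 mm.

62.43 mm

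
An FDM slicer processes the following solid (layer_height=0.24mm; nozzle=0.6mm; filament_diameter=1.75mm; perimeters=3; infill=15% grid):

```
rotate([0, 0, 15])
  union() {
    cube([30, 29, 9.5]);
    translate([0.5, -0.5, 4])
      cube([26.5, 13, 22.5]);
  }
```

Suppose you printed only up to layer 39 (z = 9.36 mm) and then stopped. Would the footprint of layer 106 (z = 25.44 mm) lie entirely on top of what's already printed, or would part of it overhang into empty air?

Compare the two slices. At z = 9.36: the 30×29 cube contributes its full rectangle (area 870.00 mm²); the cube at (0.5, -0.5) (footprint 26.5×13) is included at this height (area 344.50 mm²); Taking the union: the regions partially overlap — summed areas 1214.50 mm² minus the doubly-counted overlap 331.25 mm² gives 883.25 mm² — area = 883.25 mm²; (whole slice rotated 15° about Z — lengths, areas and connectivity unchanged). At z = 25.44: the cube does not reach this height (z outside [0, 9.5]); the cube at (0.5, -0.5) is present — its section is the full 26.5×13 rectangle (area 344.50 mm²); Taking the union: only the 26.5×13 cube at (0.5, -0.5) is present, so the union is just that shape — area = 344.50 mm²; (rotated 15° about Z; rotation is an isometry so areas/perimeters/island counts are preserved). Checking containment: the cross-section at z = 25.44 is a subset of the cross-section at z = 9.36.

entirely on top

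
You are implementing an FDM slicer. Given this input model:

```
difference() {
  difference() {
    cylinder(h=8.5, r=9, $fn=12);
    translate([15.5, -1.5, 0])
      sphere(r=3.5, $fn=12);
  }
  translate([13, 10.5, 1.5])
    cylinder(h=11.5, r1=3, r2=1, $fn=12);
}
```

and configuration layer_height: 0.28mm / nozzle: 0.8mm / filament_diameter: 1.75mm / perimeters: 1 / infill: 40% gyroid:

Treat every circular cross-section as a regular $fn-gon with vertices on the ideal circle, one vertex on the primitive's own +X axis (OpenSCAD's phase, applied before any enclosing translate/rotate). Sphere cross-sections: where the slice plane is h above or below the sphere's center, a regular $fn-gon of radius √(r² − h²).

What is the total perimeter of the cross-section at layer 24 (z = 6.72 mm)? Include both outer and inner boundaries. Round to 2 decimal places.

At z = 6.72 mm: the cylinder: section is a regular 12-gon, circumradius r=9 (perimeter = 2·12·9.000·sin(180°/12) = 55.90 mm); the sphere at (15.5, -1.5) does not reach this height (|z−center|=6.720 > r=3.5); Subtracting the remaining from the first: none of the subtracted shapes is present at this height, so the r=9 cylinder is unchanged — boundary = 55.90 mm; the cone at (13, 10.5) (r1=3→r2=1) has section circumradius 2.092 here — a regular 12-gon (perimeter = 2·12·2.092·sin(180°/12) = 13.00 mm); Taking the first minus the rest: starting from the result so far, the cone at (13, 10.5) misses the remaining region (no effect) — boundary = 55.90 mm. Overall, the cross-section is a single solid region. Total boundary length (outer) = 55.90 mm.

55.90 mm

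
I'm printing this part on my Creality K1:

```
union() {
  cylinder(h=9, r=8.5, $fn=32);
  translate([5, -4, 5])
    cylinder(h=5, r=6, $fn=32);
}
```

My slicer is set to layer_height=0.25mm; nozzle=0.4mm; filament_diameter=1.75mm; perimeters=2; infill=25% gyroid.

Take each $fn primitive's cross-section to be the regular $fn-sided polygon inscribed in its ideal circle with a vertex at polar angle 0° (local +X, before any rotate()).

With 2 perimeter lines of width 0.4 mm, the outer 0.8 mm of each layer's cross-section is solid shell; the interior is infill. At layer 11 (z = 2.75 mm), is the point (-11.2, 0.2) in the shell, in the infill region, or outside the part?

At z = 2.75 mm: the cylinder: section is a regular 32-gon, circumradius r=8.5; the cylinder at (5, -4) does not reach this height (z outside [5, 10]); Merging all regions: only the r=8.5 cylinder is present, so the union is just that shape — 1 connected region. Overall, the cross-section is a single solid region. The nearest boundary edge runs (-8.34, 1.66)→(-8.50, 0.00); distance from the point to it = 2.71 mm. The point is not inside any of the regions above, so it lies outside the cross-section (2.71 mm from the nearest boundary).

outside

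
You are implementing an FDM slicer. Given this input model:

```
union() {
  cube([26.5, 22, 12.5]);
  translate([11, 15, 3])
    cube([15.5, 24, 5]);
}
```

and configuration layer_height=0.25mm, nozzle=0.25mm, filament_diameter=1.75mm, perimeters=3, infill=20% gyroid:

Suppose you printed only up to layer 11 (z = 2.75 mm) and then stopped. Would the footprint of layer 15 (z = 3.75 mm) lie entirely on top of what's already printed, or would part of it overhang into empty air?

part overhangs

Compare the two slices. At z = 2.75: the cube is present — its section is the full 26.5×22 rectangle (area 583.00 mm²); the cube at (11, 15) does not reach this height (z outside [3, 8]); Combining (union): only the 26.5×22 cube is present, so the union is just that shape — area = 583.00 mm². At z = 3.75: the cube (footprint 26.5×22) is included at this height (area 583.00 mm²); the 15.5×24 cube at (11, 15) contributes its full rectangle (area 372.00 mm²); Combining (union): the regions partially overlap — summed areas 955.00 mm² minus the doubly-counted overlap 108.50 mm² gives 846.50 mm² — area = 846.50 mm². Checking containment: at z = 3.75 the cross-section extends beyond the z = 2.75 cross-section by about 263.50 mm².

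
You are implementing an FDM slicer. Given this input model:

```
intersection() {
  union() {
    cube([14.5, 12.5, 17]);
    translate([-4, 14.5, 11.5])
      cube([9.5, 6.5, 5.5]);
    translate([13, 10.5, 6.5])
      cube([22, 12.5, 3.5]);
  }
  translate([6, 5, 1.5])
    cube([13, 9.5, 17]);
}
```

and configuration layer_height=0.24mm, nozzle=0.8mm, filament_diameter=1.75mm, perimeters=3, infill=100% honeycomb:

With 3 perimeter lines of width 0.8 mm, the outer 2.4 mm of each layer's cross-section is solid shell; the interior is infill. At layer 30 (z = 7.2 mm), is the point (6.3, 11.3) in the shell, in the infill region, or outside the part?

At z = 7.2 mm: the cube is present — its section is the full 14.5×12.5 rectangle; the cube at (-4, 14.5) does not reach this height (z outside [11.5, 17]); the 22×12.5 cube at (13, 10.5) contributes its full rectangle; Merging all regions: the regions partially overlap (shared area 3.00 mm²), so overlapping operands fuse into one piece — 1 connected region; the cube at (6, 5) is present — its section is the full 13×9.5 rectangle; Taking the intersection: the 13×9.5 cube at (6, 5) partially overlaps the result so far; clipping to the common part keeps 84.75 mm² — 1 connected region. Overall, the cross-section is a single solid region. The nearest boundary edge runs (6.00, 5.00)→(6.00, 12.50); distance from the point to it = 0.30 mm. The point is inside the cross-section, 0.30 mm from the nearest boundary — within the 2.4 mm shell band (3 × 0.8).

shell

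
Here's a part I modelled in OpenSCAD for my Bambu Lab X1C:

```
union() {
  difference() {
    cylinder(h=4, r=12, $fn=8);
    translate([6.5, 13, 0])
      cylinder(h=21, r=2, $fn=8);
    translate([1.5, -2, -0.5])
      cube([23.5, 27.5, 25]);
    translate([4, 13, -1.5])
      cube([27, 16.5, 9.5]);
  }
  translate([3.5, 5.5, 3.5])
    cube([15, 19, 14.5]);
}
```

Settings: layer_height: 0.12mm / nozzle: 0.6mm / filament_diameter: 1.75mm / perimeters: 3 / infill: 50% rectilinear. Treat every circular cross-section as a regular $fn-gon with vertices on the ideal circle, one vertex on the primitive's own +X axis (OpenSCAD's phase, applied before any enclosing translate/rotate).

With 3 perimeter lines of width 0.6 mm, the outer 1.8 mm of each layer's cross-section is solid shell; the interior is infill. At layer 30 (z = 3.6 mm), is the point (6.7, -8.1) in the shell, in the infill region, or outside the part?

shell

At z = 3.6 mm: the r=12 cylinder gives a regular 8-gon of circumradius 12 (constant along its height); the r=2 cylinder at (6.5, 13) gives a regular 8-gon of circumradius 2 (constant along its height); the cube at (1.5, -2) is present — its section is the full 23.5×27.5 rectangle; the cube at (4, 13) (footprint 27×16.5) is included at this height; Taking the first minus the rest: starting from the r=12 cylinder, the r=2 cylinder at (6.5, 13) misses the remaining region (no effect); the 23.5×27.5 cube at (1.5, -2) partially overlaps it — only the 104.46 mm² overlap (of its 646.25 mm²) is removed, clipping the outline; the 27×16.5 cube at (4, 13) misses the remaining region (no effect) — 1 connected region; the 15×19 cube at (3.5, 5.5) contributes its full rectangle; Merging all regions: the 2 present regions are separate (no shared area or edge), so areas and boundary lengths simply add and each stays a separate island — 2 connected regions. Overall, the cross-section has 2 separate islands. The nearest boundary edge runs (8.49, -8.49)→(-0.00, -12.00); distance from the point to it = 1.04 mm. (Shell/infill is judged within the island containing the point — the largest one.) The point is inside the cross-section, 1.04 mm from the nearest boundary — within the 1.8 mm shell band (3 × 0.6).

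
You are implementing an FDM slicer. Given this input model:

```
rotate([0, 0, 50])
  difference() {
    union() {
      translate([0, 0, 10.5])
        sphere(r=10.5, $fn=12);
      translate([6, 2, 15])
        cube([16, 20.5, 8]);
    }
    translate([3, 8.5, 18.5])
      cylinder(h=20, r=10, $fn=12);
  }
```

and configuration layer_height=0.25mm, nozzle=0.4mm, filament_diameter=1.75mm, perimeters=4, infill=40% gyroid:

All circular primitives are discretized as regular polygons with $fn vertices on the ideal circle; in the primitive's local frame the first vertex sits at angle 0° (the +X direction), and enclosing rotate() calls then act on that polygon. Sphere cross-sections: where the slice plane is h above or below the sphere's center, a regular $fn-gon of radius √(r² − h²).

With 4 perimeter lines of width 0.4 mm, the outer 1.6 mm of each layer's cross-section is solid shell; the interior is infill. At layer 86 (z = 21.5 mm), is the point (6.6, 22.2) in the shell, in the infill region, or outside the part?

shell

At z = 21.5 mm: the sphere does not reach this height (|z−center|=11.000 > r=10.5); the 16×20.5 cube at (6, 2) contributes its full rectangle; Combining (union): only the 16×20.5 cube at (6, 2) is present, so the union is just that shape — 1 connected region; the r=10 cylinder at (3, 8.5) gives a regular 12-gon of circumradius 10 (constant along its height); After the difference (first − rest): starting from the result so far, the r=10 cylinder at (3, 8.5) partially overlaps it — only the 85.22 mm² overlap (of its 300.00 mm²) is removed, clipping the outline — 1 connected region; (rotated 50° about Z; rotation is an isometry so areas/perimeters/island counts are preserved). Overall, the cross-section is a single solid region. Undo the 50° rotation: the query point maps to (21.249, 9.214) in the un-rotated model frame. The nearest boundary edge runs (22.00, 22.50)→(22.00, 2.00); distance from the point to it = 0.75 mm. The point is inside the cross-section, 0.75 mm from the nearest boundary — within the 1.6 mm shell band (4 × 0.4).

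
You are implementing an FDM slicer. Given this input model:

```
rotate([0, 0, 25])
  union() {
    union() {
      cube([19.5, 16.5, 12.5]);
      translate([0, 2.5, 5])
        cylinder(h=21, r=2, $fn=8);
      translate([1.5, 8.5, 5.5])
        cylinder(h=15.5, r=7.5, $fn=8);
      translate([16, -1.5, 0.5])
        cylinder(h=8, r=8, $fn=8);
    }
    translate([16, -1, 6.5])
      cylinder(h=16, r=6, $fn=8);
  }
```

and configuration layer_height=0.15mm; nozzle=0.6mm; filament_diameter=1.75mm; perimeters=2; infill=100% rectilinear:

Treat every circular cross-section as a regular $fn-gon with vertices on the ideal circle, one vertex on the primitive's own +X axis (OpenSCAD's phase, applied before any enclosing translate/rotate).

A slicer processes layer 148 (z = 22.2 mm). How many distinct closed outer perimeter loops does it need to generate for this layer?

At z = 22.2 mm: the cube is absent (z outside [0, 12.5]); the r=2 cylinder at (0, 2.5) contributes a regular 8-gon of circumradius 2; the cylinder at (1.5, 8.5) does not reach this height (z outside [5.5, 21]); the cylinder at (16, -1.5) is absent (z outside [0.5, 8.5]); Taking the union: only the r=2 cylinder at (0, 2.5) is present, so the union is just that shape — 1 connected region; the cylinder at (16, -1): section is a regular 8-gon, circumradius r=6; Combining (union): the 2 present regions are separate (no shared area or edge), so areas and boundary lengths simply add and each stays a separate island — 2 connected regions; (whole slice rotated 25° about Z — lengths, areas and connectivity unchanged). The result has 2 disconnected regions.

2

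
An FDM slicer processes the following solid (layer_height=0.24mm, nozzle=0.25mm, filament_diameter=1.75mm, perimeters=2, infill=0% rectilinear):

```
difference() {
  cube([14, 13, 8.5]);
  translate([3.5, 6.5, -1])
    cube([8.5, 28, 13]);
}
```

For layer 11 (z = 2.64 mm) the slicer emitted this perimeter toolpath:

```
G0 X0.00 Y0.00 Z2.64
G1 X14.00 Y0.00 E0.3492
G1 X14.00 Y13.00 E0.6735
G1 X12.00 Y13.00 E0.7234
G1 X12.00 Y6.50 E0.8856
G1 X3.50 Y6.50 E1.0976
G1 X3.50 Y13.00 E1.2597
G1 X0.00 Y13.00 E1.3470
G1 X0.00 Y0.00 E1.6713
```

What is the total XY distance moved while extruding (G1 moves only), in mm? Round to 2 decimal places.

67.00 mm

Sum the Euclidean lengths of each G1 segment: total = 67.00 mm.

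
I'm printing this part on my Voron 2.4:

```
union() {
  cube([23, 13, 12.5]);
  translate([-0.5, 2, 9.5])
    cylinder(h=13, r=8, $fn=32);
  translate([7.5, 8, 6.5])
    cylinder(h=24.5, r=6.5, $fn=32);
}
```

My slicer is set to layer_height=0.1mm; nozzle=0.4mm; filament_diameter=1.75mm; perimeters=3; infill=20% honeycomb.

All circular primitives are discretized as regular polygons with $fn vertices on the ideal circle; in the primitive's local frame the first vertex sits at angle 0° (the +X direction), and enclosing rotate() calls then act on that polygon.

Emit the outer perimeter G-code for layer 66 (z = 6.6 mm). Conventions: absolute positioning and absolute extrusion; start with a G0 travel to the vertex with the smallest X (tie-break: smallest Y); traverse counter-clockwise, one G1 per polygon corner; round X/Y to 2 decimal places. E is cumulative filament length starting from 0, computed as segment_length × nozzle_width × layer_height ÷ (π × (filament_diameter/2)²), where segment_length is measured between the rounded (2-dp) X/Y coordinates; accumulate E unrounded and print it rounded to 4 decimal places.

At z = 6.6 mm: the cube is present — its section is the full 23×13 rectangle; the cylinder at (-0.5, 2) is not intersected at this z (z outside [9.5, 22.5]); the r=6.5 cylinder at (7.5, 8) gives a regular 32-gon of circumradius 6.5 (constant along its height); Combining (union): the regions partially overlap (shared area 123.55 mm²), so overlapping operands fuse into one piece — 1 connected region. The outline is a single polygon with 13 vertices. Extrusion per mm of travel: 0.4 × 0.1 / (π × 0.875²) = 0.016630. Accumulating E over each segment gives final E = 1.2093.

G0 X0.00 Y0.00 Z6.60
G1 X23.00 Y0.00 E0.3825
G1 X23.00 Y13.00 E0.5987
G1 X11.60 Y13.00 E0.7883
G1 X11.11 Y13.40 E0.7988
G1 X9.99 Y14.01 E0.8200
G1 X8.77 Y14.38 E0.8412
G1 X7.50 Y14.50 E0.8624
G1 X6.23 Y14.38 E0.8836
G1 X5.01 Y14.01 E0.9048
G1 X3.89 Y13.40 E0.9260
G1 X3.40 Y13.00 E0.9366
G1 X0.00 Y13.00 E0.9931
G1 X0.00 Y0.00 E1.2093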